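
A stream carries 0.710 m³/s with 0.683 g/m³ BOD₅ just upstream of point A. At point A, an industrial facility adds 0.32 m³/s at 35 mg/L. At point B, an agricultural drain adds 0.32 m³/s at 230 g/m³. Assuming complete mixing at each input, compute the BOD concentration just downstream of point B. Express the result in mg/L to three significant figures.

After input A: C = (0.71·0.683 + 0.32·35) / 1.03 = 11.34 mg/L.
After input B: C = (1.03·11.34 + 0.32·230) / 1.35 = 63.17 mg/L.

63.2 mg/L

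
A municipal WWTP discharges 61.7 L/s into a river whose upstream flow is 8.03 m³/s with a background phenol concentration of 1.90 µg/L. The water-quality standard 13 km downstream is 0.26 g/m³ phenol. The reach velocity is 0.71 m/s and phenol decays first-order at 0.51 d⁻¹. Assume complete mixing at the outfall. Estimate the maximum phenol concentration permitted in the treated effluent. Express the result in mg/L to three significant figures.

37.7 mg/L

61.7 L/s = 0.0617 m³/s.
1.90 µg/L = 0.0019 mg/L.
Travel time to the compliance point: t = 1.3e+04/0.71 = 1.831e+04 s = 0.2119 d; decay factor exp(−0.51·0.2119) = 0.8976.
So the concentration just after mixing may be at most 0.26/0.8976 = 0.2897 mg/L.
Mass balance: 0.2897·8.092 = 0.0617·Cₑ + 8.03·0.0019.
Cₑ = (2.344 − 0.01526) / 0.0617 = 37.74 mg/L.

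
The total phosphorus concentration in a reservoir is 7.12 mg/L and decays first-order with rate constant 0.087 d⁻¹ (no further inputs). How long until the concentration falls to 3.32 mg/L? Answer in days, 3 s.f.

8.77 d

t = ln(C₀/C)/k = ln(7.12/3.32)/0.087 = 0.7629/0.087 = 8.769 d.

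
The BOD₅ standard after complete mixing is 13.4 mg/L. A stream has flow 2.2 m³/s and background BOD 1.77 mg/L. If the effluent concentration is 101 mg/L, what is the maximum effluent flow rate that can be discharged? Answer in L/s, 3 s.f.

292 L/s

Mass balance at complete mixing: C_std·(Q_w + Q_r) = Q_w·C_e + Q_r·C_b.
Rearranging, Q_w = Q_r·(C_std − C_b)/(C_e − C_std) = 2.2·(13.4 − 1.77) / (101 − 13.4) = 0.2921 m³/s.
= 292.1 L/s.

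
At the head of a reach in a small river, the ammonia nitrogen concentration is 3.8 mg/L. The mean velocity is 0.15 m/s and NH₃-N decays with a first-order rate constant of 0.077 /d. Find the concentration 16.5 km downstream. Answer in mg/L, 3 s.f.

Travel time t = 16.5 km / 0.15 m/s = 1.65e+04/0.15 = 1.1e+05 s = 1.273 d.
First-order decay: C = 3.8·exp(−0.077·1.273) = 3.8·0.9066 = 3.445 mg/L.

3.45 mg/L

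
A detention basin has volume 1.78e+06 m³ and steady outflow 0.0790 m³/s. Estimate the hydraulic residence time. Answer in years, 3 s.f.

0.714 yr

Q = 0.0790 m³/s × 3.156e+07 s/yr = 2.493e+06 m³/yr.
Hydraulic residence time τ = V/Q = 1.78e+06/2.493e+06 = 0.714 yr.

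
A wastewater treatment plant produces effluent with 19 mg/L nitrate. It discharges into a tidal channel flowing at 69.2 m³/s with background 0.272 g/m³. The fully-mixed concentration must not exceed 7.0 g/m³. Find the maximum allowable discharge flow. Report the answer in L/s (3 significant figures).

38800 L/s

Mass balance at complete mixing: C_std·(Q_w + Q_r) = Q_w·C_e + Q_r·C_b.
Rearranging, Q_w = Q_r·(C_std − C_b)/(C_e − C_std) = 69.2·(7 − 0.272) / (19 − 7) = 38.8 m³/s.
= 3.88e+04 L/s.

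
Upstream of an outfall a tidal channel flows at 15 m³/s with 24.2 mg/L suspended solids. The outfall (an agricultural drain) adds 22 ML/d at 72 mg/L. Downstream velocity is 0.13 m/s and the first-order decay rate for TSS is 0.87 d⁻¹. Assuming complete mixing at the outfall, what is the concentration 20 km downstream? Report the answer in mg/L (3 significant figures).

5.31 mg/L

22 ML/d = 0.2546 m³/s.
After complete mixing, C₀ = (0.2546·72 + 15·24.2) / 15.25 = 25 mg/L.
Travel time t = 2e+04 m / 0.13 m/s = 1.538e+05 s = 1.781 d.
C = 25·exp(−0.87·1.781) = 25·0.2124 = 5.31 mg/L.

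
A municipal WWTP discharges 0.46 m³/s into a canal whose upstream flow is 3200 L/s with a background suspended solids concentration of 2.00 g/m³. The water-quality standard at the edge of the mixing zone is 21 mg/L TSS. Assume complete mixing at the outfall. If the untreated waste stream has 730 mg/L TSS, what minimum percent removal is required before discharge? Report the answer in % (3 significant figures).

79.0 %

3200 L/s = 3.2 m³/s.
Mass balance: 21·3.66 = 0.46·Cₑ + 3.2·2.
Cₑ = (76.86 − 6.4) / 0.46 = 153.2 mg/L.
Required removal = 1 − 153.2/730 = 79.02 %.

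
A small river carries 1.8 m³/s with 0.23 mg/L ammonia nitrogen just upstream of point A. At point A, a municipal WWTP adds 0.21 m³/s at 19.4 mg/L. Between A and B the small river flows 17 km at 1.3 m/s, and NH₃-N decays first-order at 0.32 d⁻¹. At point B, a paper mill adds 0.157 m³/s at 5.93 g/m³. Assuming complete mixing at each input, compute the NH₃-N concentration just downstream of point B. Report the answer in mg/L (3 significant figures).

2.40 mg/L

After input A: C = (1.8·0.23 + 0.21·19.4) / 2.01 = 2.233 mg/L.
Over the 17 km reach to input B (t = 1.308e+04 s = 0.1514 d), decay gives C = 2.233·exp(−0.32·0.1514) = 2.127 mg/L.
After input B: C = (2.01·2.127 + 0.157·5.93) / 2.167 = 2.403 mg/L.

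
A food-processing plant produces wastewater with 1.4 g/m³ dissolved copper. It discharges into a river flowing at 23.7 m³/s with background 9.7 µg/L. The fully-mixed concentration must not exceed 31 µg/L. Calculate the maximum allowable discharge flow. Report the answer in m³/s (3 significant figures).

0.369 m³/s

9.7 µg/L = 0.0097 mg/L.
31 µg/L = 0.031 mg/L.
Mass balance at complete mixing: C_std·(Q_w + Q_r) = Q_w·C_e + Q_r·C_b.
Rearranging, Q_w = Q_r·(C_std − C_b)/(C_e − C_std) = 23.7·(0.031 − 0.0097) / (1.4 − 0.031) = 0.3687 m³/s.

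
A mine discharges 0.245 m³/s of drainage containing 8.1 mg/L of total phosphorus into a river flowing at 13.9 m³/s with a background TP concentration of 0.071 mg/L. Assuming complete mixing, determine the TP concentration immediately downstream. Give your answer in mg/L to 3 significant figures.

By mass balance at complete mixing, C = (0.245·8.1 + 13.9·0.071) / (0.245 + 13.9) = 2.971/14.14 = 0.2101 mg/L.

0.210 mg/L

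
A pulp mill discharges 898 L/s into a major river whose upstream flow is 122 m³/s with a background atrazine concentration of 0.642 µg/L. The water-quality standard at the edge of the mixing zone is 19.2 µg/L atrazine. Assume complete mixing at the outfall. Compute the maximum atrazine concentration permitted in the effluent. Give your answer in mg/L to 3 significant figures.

898 L/s = 0.898 m³/s.
0.642 µg/L = 0.000642 mg/L.
19.2 µg/L = 0.0192 mg/L.
Mass balance: 0.0192·122.9 = 0.898·Cₑ + 122·0.000642.
Cₑ = (2.36 − 0.07832) / 0.898 = 2.54 mg/L.

2.54 mg/L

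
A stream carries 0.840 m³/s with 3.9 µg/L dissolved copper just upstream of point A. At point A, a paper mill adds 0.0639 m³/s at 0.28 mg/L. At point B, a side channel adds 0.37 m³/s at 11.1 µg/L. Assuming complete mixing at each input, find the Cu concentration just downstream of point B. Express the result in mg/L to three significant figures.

3.9 µg/L = 0.0039 mg/L.
After input A: C = (0.84·0.0039 + 0.0639·0.28) / 0.9039 = 0.02342 mg/L.
11.1 µg/L = 0.0111 mg/L.
After input B: C = (0.9039·0.02342 + 0.37·0.0111) / 1.274 = 0.01984 mg/L.

0.0198 mg/L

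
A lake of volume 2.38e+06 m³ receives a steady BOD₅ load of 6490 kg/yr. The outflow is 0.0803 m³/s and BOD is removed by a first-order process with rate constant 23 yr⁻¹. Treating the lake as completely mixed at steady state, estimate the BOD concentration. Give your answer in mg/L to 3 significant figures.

0.113 mg/L

Outflow Q = 0.0803 m³/s × 3.156e+07 s/yr = 2.534e+06 m³/yr.
Steady-state CSTR mass balance: W = Q·C + k·V·C, so C = W/(Q + kV).
Q + kV = 2.534e+06 + 23·2.38e+06 = 5.727e+07 m³/yr.
C = 6490/5.727e+07 = 0.0001133 kg/m³ = 0.1133 mg/L.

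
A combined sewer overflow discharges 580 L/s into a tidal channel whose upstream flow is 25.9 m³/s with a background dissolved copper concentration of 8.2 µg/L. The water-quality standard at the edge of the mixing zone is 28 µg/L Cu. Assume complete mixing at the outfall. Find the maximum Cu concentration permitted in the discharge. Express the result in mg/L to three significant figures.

0.912 mg/L

580 L/s = 0.58 m³/s.
8.2 µg/L = 0.0082 mg/L.
28 µg/L = 0.028 mg/L.
Mass balance: 0.028·26.48 = 0.58·Cₑ + 25.9·0.0082.
Cₑ = (0.7414 − 0.2124) / 0.58 = 0.9122 mg/L.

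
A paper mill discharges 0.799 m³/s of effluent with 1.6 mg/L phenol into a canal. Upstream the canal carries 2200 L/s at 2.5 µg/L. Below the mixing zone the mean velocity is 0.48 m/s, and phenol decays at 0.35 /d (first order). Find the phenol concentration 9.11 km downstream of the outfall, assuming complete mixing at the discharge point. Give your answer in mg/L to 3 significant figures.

2200 L/s = 2.2 m³/s.
2.5 µg/L = 0.0025 mg/L.
After complete mixing, C₀ = (0.799·1.6 + 2.2·0.0025) / 2.999 = 0.4281 mg/L.
Travel time t = 9110 m / 0.48 m/s = 1.898e+04 s = 0.2197 d.
C = 0.4281·exp(−0.35·0.2197) = 0.4281·0.926 = 0.3964 mg/L.

0.396 mg/L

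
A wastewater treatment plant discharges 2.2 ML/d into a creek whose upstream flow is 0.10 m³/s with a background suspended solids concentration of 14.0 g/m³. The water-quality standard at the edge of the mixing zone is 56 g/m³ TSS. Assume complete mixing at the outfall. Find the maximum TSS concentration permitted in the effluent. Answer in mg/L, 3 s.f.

221 mg/L

2.2 ML/d = 0.02546 m³/s.
Mass balance: 56·0.1255 = 0.02546·Cₑ + 0.1·14.
Cₑ = (7.026 − 1.4) / 0.02546 = 220.9 mg/L.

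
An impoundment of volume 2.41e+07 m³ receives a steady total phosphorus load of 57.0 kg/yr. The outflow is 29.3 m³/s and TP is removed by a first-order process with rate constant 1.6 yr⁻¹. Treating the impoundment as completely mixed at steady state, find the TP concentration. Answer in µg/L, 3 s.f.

Outflow Q = 29.3 m³/s × 3.156e+07 s/yr = 9.246e+08 m³/yr.
Steady-state CSTR mass balance: W = Q·C + k·V·C, so C = W/(Q + kV).
Q + kV = 9.246e+08 + 1.6·2.41e+07 = 9.632e+08 m³/yr.
C = 57.0/9.632e+08 = 5.918e-08 kg/m³ = 5.918e-05 mg/L = 0.05918 µg/L.

0.0592 µg/L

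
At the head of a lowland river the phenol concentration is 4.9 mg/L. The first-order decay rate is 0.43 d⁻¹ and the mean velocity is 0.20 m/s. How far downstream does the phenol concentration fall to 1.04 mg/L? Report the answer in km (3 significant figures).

62.3 km

From C = C₀·e^(−kt), t = ln(C₀/C)/k = ln(4.9/1.04)/0.43 = 1.55/0.43 = 3.605 d.
Distance = v·t = 0.20 m/s × 3.114e+05 s = 6.229e+04 m = 62.29 km.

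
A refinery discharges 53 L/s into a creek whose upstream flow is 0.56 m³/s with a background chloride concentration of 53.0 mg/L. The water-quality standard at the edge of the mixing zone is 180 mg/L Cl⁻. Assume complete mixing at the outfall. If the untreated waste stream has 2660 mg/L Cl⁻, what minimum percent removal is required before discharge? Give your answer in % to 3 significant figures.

53 L/s = 0.053 m³/s.
Mass balance: 180·0.613 = 0.053·Cₑ + 0.56·53.
Cₑ = (110.3 − 29.68) / 0.053 = 1522 mg/L.
Required removal = 1 − 1522/2660 = 42.79 %.

42.8 %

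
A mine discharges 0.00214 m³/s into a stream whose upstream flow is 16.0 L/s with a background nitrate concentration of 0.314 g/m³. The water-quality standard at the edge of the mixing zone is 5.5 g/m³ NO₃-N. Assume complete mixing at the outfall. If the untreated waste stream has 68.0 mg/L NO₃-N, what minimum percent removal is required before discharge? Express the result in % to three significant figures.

34.9 %

16.0 L/s = 0.016 m³/s.
Mass balance: 5.5·0.01814 = 0.00214·Cₑ + 0.016·0.314.
Cₑ = (0.09977 − 0.005024) / 0.00214 = 44.27 mg/L.
Required removal = 1 − 44.27/68.0 = 34.89 %.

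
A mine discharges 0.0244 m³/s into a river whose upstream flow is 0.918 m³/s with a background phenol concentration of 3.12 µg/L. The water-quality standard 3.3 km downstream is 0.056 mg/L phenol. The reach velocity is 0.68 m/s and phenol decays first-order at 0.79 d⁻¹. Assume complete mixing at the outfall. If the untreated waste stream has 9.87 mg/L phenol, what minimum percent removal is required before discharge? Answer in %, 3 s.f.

3.12 µg/L = 0.00312 mg/L.
Travel time to the compliance point: t = 3300/0.68 = 4853 s = 0.05617 d; decay factor exp(−0.79·0.05617) = 0.9566.
So the concentration just after mixing may be at most 0.056/0.9566 = 0.05854 mg/L.
Mass balance: 0.05854·0.9424 = 0.0244·Cₑ + 0.918·0.00312.
Cₑ = (0.05517 − 0.002864) / 0.0244 = 2.144 mg/L.
Required removal = 1 − 2.144/9.87 = 78.28 %.

78.3 %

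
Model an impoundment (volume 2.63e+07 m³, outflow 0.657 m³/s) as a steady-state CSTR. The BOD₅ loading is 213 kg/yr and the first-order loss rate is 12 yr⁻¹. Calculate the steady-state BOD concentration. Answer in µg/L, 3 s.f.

Outflow Q = 0.657 m³/s × 3.156e+07 s/yr = 2.073e+07 m³/yr.
Steady-state CSTR mass balance: W = Q·C + k·V·C, so C = W/(Q + kV).
Q + kV = 2.073e+07 + 12·2.63e+07 = 3.363e+08 m³/yr.
C = 213/3.363e+08 = 6.333e-07 kg/m³ = 0.0006333 mg/L = 0.6333 µg/L.

0.633 µg/L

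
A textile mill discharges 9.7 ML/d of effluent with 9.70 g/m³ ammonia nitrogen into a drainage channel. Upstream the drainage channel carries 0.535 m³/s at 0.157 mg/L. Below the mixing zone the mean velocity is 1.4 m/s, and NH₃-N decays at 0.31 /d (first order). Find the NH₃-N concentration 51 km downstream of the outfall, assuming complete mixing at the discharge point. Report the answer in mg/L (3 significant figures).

1.59 mg/L

9.7 ML/d = 0.1123 m³/s.
After complete mixing, C₀ = (0.1123·9.7 + 0.535·0.157) / 0.6473 = 1.812 mg/L.
Travel time t = 5.1e+04 m / 1.4 m/s = 3.643e+04 s = 0.4216 d.
C = 1.812·exp(−0.31·0.4216) = 1.812·0.8775 = 1.59 mg/L.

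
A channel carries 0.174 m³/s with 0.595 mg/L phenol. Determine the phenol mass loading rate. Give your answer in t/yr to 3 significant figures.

Mass flux = Q·C = 0.174 m³/s × 0.595 g/m³ = 0.1035 g/s.
= 0.1035 g/s × 31.56 = 3.267 t/yr.

3.27 t/yr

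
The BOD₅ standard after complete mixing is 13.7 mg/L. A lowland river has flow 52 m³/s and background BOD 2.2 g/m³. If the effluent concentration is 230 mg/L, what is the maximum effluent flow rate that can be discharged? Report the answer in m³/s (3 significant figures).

Mass balance at complete mixing: C_std·(Q_w + Q_r) = Q_w·C_e + Q_r·C_b.
Rearranging, Q_w = Q_r·(C_std − C_b)/(C_e − C_std) = 52·(13.7 − 2.2) / (230 − 13.7) = 2.765 m³/s.

2.76 m³/s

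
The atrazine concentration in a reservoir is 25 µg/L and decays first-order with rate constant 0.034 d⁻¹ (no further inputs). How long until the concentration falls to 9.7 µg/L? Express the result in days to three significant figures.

t = ln(C₀/C)/k = ln(25/9.7)/0.034 = 0.9467/0.034 = 27.85 d.

27.8 d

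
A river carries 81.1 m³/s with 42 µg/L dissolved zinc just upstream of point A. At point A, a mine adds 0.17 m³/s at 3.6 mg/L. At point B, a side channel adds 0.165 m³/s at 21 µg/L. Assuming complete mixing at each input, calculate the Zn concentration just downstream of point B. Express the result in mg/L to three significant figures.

42 µg/L = 0.042 mg/L.
After input A: C = (81.1·0.042 + 0.17·3.6) / 81.27 = 0.04944 mg/L.
21 µg/L = 0.021 mg/L.
After input B: C = (81.27·0.04944 + 0.165·0.021) / 81.44 = 0.04938 mg/L.

0.0494 mg/L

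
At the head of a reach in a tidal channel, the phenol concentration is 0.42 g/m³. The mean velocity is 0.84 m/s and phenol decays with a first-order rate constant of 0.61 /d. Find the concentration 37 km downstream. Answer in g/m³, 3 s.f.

0.308 g/m³

Travel time t = 37 km / 0.84 m/s = 3.7e+04/0.84 = 4.405e+04 s = 0.5098 d.
First-order decay: C = 0.42·exp(−0.61·0.5098) = 0.42·0.7327 = 0.3077 g/m³.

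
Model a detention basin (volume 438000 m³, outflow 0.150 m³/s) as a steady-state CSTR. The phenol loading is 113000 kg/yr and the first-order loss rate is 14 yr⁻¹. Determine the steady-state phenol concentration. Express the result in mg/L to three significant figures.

Outflow Q = 0.150 m³/s × 3.156e+07 s/yr = 4.734e+06 m³/yr.
Steady-state CSTR mass balance: W = Q·C + k·V·C, so C = W/(Q + kV).
Q + kV = 4.734e+06 + 14·438000 = 1.087e+07 m³/yr.
C = 113000/1.087e+07 = 0.0104 kg/m³ = 10.4 mg/L.

10.4 mg/L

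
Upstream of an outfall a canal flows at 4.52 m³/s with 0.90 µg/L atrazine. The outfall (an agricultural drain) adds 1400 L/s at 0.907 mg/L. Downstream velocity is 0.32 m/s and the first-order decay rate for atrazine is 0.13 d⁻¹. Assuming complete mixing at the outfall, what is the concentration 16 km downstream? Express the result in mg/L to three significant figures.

1400 L/s = 1.4 m³/s.
0.90 µg/L = 0.0009 mg/L.
After complete mixing, C₀ = (1.4·0.907 + 4.52·0.0009) / 5.92 = 0.2152 mg/L.
Travel time t = 1.6e+04 m / 0.32 m/s = 5e+04 s = 0.5787 d.
C = 0.2152·exp(−0.13·0.5787) = 0.2152·0.9275 = 0.1996 mg/L.

0.200 mg/L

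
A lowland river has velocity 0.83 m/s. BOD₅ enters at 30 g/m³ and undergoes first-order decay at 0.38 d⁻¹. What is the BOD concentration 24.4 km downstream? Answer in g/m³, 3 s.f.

26.4 g/m³

Travel time t = 24.4 km / 0.83 m/s = 2.44e+04/0.83 = 2.94e+04 s = 0.3402 d.
First-order decay: C = 30·exp(−0.38·0.3402) = 30·0.8787 = 26.36 g/m³.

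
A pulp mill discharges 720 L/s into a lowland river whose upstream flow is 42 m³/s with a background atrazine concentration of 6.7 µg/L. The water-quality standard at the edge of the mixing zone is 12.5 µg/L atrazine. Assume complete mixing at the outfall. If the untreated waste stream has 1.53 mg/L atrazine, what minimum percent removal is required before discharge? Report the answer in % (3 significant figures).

77.1 %

720 L/s = 0.72 m³/s.
6.7 µg/L = 0.0067 mg/L.
12.5 µg/L = 0.0125 mg/L.
Mass balance: 0.0125·42.72 = 0.72·Cₑ + 42·0.0067.
Cₑ = (0.534 − 0.2814) / 0.72 = 0.3508 mg/L.
Required removal = 1 − 0.3508/1.53 = 77.07 %.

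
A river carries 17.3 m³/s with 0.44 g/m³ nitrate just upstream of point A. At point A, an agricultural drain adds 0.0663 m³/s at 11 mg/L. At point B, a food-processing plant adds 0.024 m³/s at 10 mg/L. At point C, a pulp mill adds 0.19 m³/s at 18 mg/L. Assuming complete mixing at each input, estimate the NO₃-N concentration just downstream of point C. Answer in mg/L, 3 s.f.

After input A: C = (17.3·0.44 + 0.0663·11) / 17.37 = 0.4803 mg/L.
After input B: C = (17.37·0.4803 + 0.024·10) / 17.39 = 0.4935 mg/L.
After input C: C = (17.39·0.4935 + 0.19·18) / 17.58 = 0.6827 mg/L.

0.683 mg/L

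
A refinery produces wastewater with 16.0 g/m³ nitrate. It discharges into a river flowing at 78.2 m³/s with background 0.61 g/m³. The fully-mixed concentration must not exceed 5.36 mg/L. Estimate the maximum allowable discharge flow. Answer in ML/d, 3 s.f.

Mass balance at complete mixing: C_std·(Q_w + Q_r) = Q_w·C_e + Q_r·C_b.
Rearranging, Q_w = Q_r·(C_std − C_b)/(C_e − C_std) = 78.2·(5.36 − 0.61) / (16 − 5.36) = 34.91 m³/s.
= 3016 ML/d.

3020 ML/d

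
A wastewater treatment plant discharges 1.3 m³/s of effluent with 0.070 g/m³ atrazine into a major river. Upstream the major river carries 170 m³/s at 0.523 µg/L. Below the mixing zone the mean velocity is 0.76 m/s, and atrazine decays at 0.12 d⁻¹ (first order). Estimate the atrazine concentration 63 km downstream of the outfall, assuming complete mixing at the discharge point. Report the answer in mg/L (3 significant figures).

0.000936 mg/L

0.523 µg/L = 0.000523 mg/L.
After complete mixing, C₀ = (1.3·0.07 + 170·0.000523) / 171.3 = 0.00105 mg/L.
Travel time t = 6.3e+04 m / 0.76 m/s = 8.289e+04 s = 0.9594 d.
C = 0.00105·exp(−0.12·0.9594) = 0.00105·0.8912 = 0.000936 mg/L.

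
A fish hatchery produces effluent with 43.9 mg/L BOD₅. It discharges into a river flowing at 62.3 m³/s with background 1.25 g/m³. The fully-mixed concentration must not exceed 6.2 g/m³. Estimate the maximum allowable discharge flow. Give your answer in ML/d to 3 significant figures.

707 ML/d

Mass balance at complete mixing: C_std·(Q_w + Q_r) = Q_w·C_e + Q_r·C_b.
Rearranging, Q_w = Q_r·(C_std − C_b)/(C_e − C_std) = 62.3·(6.2 − 1.25) / (43.9 − 6.2) = 8.18 m³/s.
= 706.7 ML/d.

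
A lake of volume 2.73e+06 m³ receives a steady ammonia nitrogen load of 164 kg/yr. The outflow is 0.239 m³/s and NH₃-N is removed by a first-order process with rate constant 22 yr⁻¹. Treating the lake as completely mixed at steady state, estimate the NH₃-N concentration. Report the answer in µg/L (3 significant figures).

2.43 µg/L

Outflow Q = 0.239 m³/s × 3.156e+07 s/yr = 7.542e+06 m³/yr.
Steady-state CSTR mass balance: W = Q·C + k·V·C, so C = W/(Q + kV).
Q + kV = 7.542e+06 + 22·2.73e+06 = 6.76e+07 m³/yr.
C = 164/6.76e+07 = 2.426e-06 kg/m³ = 0.002426 mg/L = 2.426 µg/L.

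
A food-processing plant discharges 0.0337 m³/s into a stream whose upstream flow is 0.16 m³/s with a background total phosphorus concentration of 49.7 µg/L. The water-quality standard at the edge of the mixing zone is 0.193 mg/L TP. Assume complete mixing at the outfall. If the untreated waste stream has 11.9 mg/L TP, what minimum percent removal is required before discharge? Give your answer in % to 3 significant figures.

49.7 µg/L = 0.0497 mg/L.
Mass balance: 0.193·0.1937 = 0.0337·Cₑ + 0.16·0.0497.
Cₑ = (0.03738 − 0.007952) / 0.0337 = 0.8734 mg/L.
Required removal = 1 − 0.8734/11.9 = 92.66 %.

92.7 %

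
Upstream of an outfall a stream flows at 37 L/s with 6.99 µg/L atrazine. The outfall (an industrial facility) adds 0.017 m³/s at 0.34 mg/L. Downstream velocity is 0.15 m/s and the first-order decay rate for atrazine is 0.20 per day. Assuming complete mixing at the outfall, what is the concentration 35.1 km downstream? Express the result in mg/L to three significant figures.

37 L/s = 0.037 m³/s.
6.99 µg/L = 0.00699 mg/L.
After complete mixing, C₀ = (0.017·0.34 + 0.037·0.00699) / 0.054 = 0.1118 mg/L.
Travel time t = 3.51e+04 m / 0.15 m/s = 2.34e+05 s = 2.708 d.
C = 0.1118·exp(−0.20·2.708) = 0.1118·0.5818 = 0.06506 mg/L.

0.0651 mg/L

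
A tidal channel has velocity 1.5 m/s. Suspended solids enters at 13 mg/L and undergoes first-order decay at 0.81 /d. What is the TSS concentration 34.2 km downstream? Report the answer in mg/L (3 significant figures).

10.5 mg/L

Travel time t = 34.2 km / 1.5 m/s = 3.42e+04/1.5 = 2.28e+04 s = 0.2639 d.
First-order decay: C = 13·exp(−0.81·0.2639) = 13·0.8076 = 10.5 mg/L.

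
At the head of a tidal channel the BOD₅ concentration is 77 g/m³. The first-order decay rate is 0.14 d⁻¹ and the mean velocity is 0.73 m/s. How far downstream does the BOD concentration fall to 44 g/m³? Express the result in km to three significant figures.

252 km

From C = C₀·e^(−kt), t = ln(C₀/C)/k = ln(77/44)/0.14 = 0.5596/0.14 = 3.997 d.
Distance = v·t = 0.73 m/s × 3.454e+05 s = 2.521e+05 m = 252.1 km.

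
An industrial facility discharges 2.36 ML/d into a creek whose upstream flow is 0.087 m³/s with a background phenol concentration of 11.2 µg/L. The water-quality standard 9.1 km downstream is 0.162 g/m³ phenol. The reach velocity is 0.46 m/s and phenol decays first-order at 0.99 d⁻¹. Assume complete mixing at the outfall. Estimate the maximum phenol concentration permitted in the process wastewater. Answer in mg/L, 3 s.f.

0.815 mg/L

2.36 ML/d = 0.02731 m³/s.
11.2 µg/L = 0.0112 mg/L.
Travel time to the compliance point: t = 9100/0.46 = 1.978e+04 s = 0.229 d; decay factor exp(−0.99·0.229) = 0.7972.
So the concentration just after mixing may be at most 0.162/0.7972 = 0.2032 mg/L.
Mass balance: 0.2032·0.1143 = 0.02731·Cₑ + 0.087·0.0112.
Cₑ = (0.02323 − 0.0009744) / 0.02731 = 0.8148 mg/L.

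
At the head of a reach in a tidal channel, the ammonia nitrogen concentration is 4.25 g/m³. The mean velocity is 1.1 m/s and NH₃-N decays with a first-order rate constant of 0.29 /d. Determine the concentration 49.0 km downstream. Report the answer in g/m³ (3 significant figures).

3.66 g/m³

Travel time t = 49.0 km / 1.1 m/s = 4.9e+04/1.1 = 4.455e+04 s = 0.5156 d.
First-order decay: C = 4.25·exp(−0.29·0.5156) = 4.25·0.8611 = 3.66 g/m³.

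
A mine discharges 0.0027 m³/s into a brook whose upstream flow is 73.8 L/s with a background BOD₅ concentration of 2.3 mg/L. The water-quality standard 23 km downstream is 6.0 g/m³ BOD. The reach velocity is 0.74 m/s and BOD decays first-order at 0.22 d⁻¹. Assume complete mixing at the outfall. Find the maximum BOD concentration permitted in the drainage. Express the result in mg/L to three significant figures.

73.8 L/s = 0.0738 m³/s.
Travel time to the compliance point: t = 2.3e+04/0.74 = 3.108e+04 s = 0.3597 d; decay factor exp(−0.22·0.3597) = 0.9239.
So the concentration just after mixing may be at most 6/0.9239 = 6.494 mg/L.
Mass balance: 6.494·0.0765 = 0.0027·Cₑ + 0.0738·2.3.
Cₑ = (0.4968 − 0.1697) / 0.0027 = 121.1 mg/L.

121 mg/L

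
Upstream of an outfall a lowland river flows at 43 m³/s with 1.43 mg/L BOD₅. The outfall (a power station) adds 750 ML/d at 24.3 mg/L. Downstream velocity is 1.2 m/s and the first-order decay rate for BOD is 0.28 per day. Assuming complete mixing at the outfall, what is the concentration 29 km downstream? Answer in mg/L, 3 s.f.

750 ML/d = 8.681 m³/s.
After complete mixing, C₀ = (8.681·24.3 + 43·1.43) / 51.68 = 5.271 mg/L.
Travel time t = 2.9e+04 m / 1.2 m/s = 2.417e+04 s = 0.2797 d.
C = 5.271·exp(−0.28·0.2797) = 5.271·0.9247 = 4.874 mg/L.

4.87 mg/L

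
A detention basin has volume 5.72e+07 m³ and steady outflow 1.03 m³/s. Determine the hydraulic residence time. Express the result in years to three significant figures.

Q = 1.03 m³/s × 3.156e+07 s/yr = 3.25e+07 m³/yr.
Hydraulic residence time τ = V/Q = 5.72e+07/3.25e+07 = 1.76 yr.

1.76 yr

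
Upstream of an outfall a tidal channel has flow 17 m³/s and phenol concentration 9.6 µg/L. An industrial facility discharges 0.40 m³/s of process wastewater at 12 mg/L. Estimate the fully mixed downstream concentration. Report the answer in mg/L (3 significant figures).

9.6 µg/L = 0.0096 mg/L.
Flow-weighted mixing gives C = (0.4·12 + 17·0.0096) / (0.4 + 17) = 4.963/17.4 = 0.2852 mg/L.

0.285 mg/L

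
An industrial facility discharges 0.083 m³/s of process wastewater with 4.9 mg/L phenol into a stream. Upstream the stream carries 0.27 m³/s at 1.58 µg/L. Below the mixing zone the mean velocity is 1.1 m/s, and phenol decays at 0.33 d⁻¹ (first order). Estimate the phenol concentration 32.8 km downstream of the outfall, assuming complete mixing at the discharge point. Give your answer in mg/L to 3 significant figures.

1.58 µg/L = 0.00158 mg/L.
After complete mixing, C₀ = (0.083·4.9 + 0.27·0.00158) / 0.353 = 1.153 mg/L.
Travel time t = 3.28e+04 m / 1.1 m/s = 2.982e+04 s = 0.3451 d.
C = 1.153·exp(−0.33·0.3451) = 1.153·0.8924 = 1.029 mg/L.

1.03 mg/L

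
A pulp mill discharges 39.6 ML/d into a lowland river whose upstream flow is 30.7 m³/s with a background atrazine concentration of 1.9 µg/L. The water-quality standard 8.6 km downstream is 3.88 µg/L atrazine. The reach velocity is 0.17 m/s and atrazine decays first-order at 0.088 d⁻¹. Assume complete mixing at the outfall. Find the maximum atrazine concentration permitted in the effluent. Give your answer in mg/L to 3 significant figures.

0.150 mg/L

39.6 ML/d = 0.4583 m³/s.
1.9 µg/L = 0.0019 mg/L.
3.88 µg/L = 0.00388 mg/L.
Travel time to the compliance point: t = 8600/0.17 = 5.059e+04 s = 0.5855 d; decay factor exp(−0.088·0.5855) = 0.9498.
So the concentration just after mixing may be at most 0.00388/0.9498 = 0.004085 mg/L.
Mass balance: 0.004085·31.16 = 0.4583·Cₑ + 30.7·0.0019.
Cₑ = (0.1273 − 0.05833) / 0.4583 = 0.1505 mg/L.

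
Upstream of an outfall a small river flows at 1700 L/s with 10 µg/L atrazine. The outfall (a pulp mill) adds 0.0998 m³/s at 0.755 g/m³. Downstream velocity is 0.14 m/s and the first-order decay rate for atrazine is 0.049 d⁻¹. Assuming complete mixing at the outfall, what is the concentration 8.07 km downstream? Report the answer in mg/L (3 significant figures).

0.0497 mg/L

1700 L/s = 1.7 m³/s.
10 µg/L = 0.01 mg/L.
After complete mixing, C₀ = (0.0998·0.755 + 1.7·0.01) / 1.8 = 0.05131 mg/L.
Travel time t = 8070 m / 0.14 m/s = 5.764e+04 s = 0.6672 d.
C = 0.05131·exp(−0.049·0.6672) = 0.05131·0.9678 = 0.04966 mg/L.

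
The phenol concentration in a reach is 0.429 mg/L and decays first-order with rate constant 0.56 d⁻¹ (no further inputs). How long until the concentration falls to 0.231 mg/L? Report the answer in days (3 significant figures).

t = ln(C₀/C)/k = ln(0.429/0.231)/0.56 = 0.619/0.56 = 1.105 d.

1.11 d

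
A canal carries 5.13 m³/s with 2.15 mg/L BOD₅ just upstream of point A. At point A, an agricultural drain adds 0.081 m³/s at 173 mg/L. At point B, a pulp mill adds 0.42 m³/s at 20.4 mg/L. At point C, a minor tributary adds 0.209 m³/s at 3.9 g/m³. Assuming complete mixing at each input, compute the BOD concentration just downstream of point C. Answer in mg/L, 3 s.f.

5.89 mg/L

After input A: C = (5.13·2.15 + 0.081·173) / 5.211 = 4.806 mg/L.
After input B: C = (5.211·4.806 + 0.42·20.4) / 5.631 = 5.969 mg/L.
After input C: C = (5.631·5.969 + 0.209·3.9) / 5.84 = 5.895 mg/L.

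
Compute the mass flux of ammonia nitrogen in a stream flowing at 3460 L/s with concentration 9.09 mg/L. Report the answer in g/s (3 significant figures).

3460 L/s = 3.46 m³/s.
Mass flux = Q·C = 3.46 m³/s × 9.09 g/m³ = 31.45 g/s.

31.5 g/s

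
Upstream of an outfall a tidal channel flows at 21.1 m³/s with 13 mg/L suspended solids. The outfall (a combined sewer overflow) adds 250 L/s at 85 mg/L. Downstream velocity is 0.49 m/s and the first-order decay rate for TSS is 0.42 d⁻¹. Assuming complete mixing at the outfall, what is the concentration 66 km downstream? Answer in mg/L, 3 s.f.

250 L/s = 0.25 m³/s.
After complete mixing, C₀ = (0.25·85 + 21.1·13) / 21.35 = 13.84 mg/L.
Travel time t = 6.6e+04 m / 0.49 m/s = 1.347e+05 s = 1.559 d.
C = 13.84·exp(−0.42·1.559) = 13.84·0.5196 = 7.192 mg/L.

7.19 mg/L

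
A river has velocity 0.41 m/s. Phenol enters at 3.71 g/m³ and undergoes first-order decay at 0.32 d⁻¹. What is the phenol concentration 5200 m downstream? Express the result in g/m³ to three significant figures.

Travel time t = 5200 m / 0.41 m/s = 5200/0.41 = 1.268e+04 s = 0.1468 d.
First-order decay: C = 3.71·exp(−0.32·0.1468) = 3.71·0.9541 = 3.54 g/m³.

3.54 g/m³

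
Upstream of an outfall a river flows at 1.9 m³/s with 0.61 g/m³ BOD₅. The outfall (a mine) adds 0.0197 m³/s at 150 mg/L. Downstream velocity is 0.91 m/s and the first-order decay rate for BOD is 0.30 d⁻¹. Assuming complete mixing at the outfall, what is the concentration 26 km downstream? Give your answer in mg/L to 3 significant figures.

1.94 mg/L

After complete mixing, C₀ = (0.0197·150 + 1.9·0.61) / 1.92 = 2.143 mg/L.
Travel time t = 2.6e+04 m / 0.91 m/s = 2.857e+04 s = 0.3307 d.
C = 2.143·exp(−0.30·0.3307) = 2.143·0.9056 = 1.941 mg/L.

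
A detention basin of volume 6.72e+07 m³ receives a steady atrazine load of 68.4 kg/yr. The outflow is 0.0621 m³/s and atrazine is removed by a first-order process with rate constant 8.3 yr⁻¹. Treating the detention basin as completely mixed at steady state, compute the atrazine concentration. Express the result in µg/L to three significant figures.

0.122 µg/L

Outflow Q = 0.0621 m³/s × 3.156e+07 s/yr = 1.96e+06 m³/yr.
Steady-state CSTR mass balance: W = Q·C + k·V·C, so C = W/(Q + kV).
Q + kV = 1.96e+06 + 8.3·6.72e+07 = 5.597e+08 m³/yr.
C = 68.4/5.597e+08 = 1.222e-07 kg/m³ = 0.0001222 mg/L = 0.1222 µg/L.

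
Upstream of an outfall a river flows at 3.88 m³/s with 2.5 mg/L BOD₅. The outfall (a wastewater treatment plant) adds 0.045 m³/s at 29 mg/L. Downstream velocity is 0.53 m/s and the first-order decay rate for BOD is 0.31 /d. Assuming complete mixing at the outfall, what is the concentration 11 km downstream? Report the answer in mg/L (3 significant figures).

2.60 mg/L

After complete mixing, C₀ = (0.045·29 + 3.88·2.5) / 3.925 = 2.804 mg/L.
Travel time t = 1.1e+04 m / 0.53 m/s = 2.075e+04 s = 0.2402 d.
C = 2.804·exp(−0.31·0.2402) = 2.804·0.9282 = 2.603 mg/L.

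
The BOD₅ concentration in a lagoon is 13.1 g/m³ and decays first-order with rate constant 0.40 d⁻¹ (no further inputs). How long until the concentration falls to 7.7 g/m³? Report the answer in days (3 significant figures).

1.33 d

t = ln(C₀/C)/k = ln(13.1/7.7)/0.40 = 0.5314/0.40 = 1.328 d.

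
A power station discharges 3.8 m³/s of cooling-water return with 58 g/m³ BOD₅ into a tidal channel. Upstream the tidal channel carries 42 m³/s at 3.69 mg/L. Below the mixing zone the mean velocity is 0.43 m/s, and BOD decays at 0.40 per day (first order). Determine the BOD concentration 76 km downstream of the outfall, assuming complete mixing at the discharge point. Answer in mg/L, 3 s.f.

3.62 mg/L

After complete mixing, C₀ = (3.8·58 + 42·3.69) / 45.8 = 8.196 mg/L.
Travel time t = 7.6e+04 m / 0.43 m/s = 1.767e+05 s = 2.046 d.
C = 8.196·exp(−0.40·2.046) = 8.196·0.4412 = 3.616 mg/L.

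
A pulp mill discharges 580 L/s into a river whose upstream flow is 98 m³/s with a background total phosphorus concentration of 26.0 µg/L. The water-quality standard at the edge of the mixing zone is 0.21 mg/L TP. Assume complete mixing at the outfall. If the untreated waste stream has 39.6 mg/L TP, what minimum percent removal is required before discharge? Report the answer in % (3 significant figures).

580 L/s = 0.58 m³/s.
26.0 µg/L = 0.026 mg/L.
Mass balance: 0.21·98.58 = 0.58·Cₑ + 98·0.026.
Cₑ = (20.7 − 2.548) / 0.58 = 31.3 mg/L.
Required removal = 1 − 31.3/39.6 = 20.96 %.

21.0 %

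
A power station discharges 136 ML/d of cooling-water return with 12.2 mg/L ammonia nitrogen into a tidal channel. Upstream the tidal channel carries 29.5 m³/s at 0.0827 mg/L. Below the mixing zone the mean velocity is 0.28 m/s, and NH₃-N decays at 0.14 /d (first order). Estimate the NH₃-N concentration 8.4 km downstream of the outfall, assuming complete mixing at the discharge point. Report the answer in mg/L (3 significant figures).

0.663 mg/L

136 ML/d = 1.574 m³/s.
After complete mixing, C₀ = (1.574·12.2 + 29.5·0.0827) / 31.07 = 0.6965 mg/L.
Travel time t = 8400 m / 0.28 m/s = 3e+04 s = 0.3472 d.
C = 0.6965·exp(−0.14·0.3472) = 0.6965·0.9526 = 0.6635 mg/L.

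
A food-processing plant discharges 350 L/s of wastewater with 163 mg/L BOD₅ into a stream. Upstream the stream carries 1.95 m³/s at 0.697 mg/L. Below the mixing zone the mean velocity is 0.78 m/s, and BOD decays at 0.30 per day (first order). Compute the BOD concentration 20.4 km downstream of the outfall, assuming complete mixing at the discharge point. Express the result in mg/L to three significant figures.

23.2 mg/L

350 L/s = 0.35 m³/s.
After complete mixing, C₀ = (0.35·163 + 1.95·0.697) / 2.3 = 25.4 mg/L.
Travel time t = 2.04e+04 m / 0.78 m/s = 2.615e+04 s = 0.3027 d.
C = 25.4·exp(−0.30·0.3027) = 25.4·0.9132 = 23.19 mg/L.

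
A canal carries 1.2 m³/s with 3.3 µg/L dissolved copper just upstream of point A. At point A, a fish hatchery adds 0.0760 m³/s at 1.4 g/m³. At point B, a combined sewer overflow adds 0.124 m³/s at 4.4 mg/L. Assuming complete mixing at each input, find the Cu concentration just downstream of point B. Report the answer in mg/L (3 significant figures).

0.469 mg/L

3.3 µg/L = 0.0033 mg/L.
After input A: C = (1.2·0.0033 + 0.076·1.4) / 1.276 = 0.08649 mg/L.
After input B: C = (1.276·0.08649 + 0.124·4.4) / 1.4 = 0.4685 mg/L.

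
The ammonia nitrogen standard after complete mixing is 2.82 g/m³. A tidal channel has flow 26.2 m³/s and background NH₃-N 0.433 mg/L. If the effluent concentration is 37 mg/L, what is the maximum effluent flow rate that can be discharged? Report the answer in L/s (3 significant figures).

1830 L/s

Mass balance at complete mixing: C_std·(Q_w + Q_r) = Q_w·C_e + Q_r·C_b.
Rearranging, Q_w = Q_r·(C_std − C_b)/(C_e − C_std) = 26.2·(2.82 − 0.433) / (37 − 2.82) = 1.83 m³/s.
= 1830 L/s.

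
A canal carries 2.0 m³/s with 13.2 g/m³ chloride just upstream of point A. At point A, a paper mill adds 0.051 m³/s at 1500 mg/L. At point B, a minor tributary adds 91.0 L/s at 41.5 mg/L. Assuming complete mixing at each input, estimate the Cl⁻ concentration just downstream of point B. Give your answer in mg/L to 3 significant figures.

49.8 mg/L

After input A: C = (2·13.2 + 0.051·1500) / 2.051 = 50.17 mg/L.
91.0 L/s = 0.091 m³/s.
After input B: C = (2.051·50.17 + 0.091·41.5) / 2.142 = 49.8 mg/L.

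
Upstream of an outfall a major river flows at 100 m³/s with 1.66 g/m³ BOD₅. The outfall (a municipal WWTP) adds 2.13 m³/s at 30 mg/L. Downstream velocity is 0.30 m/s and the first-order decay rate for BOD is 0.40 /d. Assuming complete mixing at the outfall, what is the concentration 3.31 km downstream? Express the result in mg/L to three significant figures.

2.14 mg/L

After complete mixing, C₀ = (2.13·30 + 100·1.66) / 102.1 = 2.251 mg/L.
Travel time t = 3310 m / 0.30 m/s = 1.103e+04 s = 0.1277 d.
C = 2.251·exp(−0.40·0.1277) = 2.251·0.9502 = 2.139 mg/L.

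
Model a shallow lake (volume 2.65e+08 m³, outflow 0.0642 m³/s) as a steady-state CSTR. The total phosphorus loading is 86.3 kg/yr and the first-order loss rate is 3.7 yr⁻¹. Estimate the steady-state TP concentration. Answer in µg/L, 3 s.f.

Outflow Q = 0.0642 m³/s × 3.156e+07 s/yr = 2.026e+06 m³/yr.
Steady-state CSTR mass balance: W = Q·C + k·V·C, so C = W/(Q + kV).
Q + kV = 2.026e+06 + 3.7·2.65e+08 = 9.825e+08 m³/yr.
C = 86.3/9.825e+08 = 8.783e-08 kg/m³ = 8.783e-05 mg/L = 0.08783 µg/L.

0.0878 µg/L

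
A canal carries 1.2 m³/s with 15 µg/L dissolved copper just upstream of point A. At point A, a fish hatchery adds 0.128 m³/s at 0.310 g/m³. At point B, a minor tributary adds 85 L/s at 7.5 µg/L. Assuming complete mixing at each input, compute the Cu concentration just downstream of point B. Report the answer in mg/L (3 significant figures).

15 µg/L = 0.015 mg/L.
After input A: C = (1.2·0.015 + 0.128·0.31) / 1.328 = 0.04343 mg/L.
85 L/s = 0.085 m³/s.
7.5 µg/L = 0.0075 mg/L.
After input B: C = (1.328·0.04343 + 0.085·0.0075) / 1.413 = 0.04127 mg/L.

0.0413 mg/L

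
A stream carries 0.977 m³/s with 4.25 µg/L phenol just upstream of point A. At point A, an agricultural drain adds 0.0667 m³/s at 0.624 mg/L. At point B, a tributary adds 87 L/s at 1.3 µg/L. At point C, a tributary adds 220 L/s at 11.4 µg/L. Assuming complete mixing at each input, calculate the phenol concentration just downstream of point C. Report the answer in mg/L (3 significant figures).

4.25 µg/L = 0.00425 mg/L.
After input A: C = (0.977·0.00425 + 0.0667·0.624) / 1.044 = 0.04386 mg/L.
87 L/s = 0.087 m³/s.
1.3 µg/L = 0.0013 mg/L.
After input B: C = (1.044·0.04386 + 0.087·0.0013) / 1.131 = 0.04058 mg/L.
220 L/s = 0.22 m³/s.
11.4 µg/L = 0.0114 mg/L.
After input C: C = (1.131·0.04058 + 0.22·0.0114) / 1.351 = 0.03583 mg/L.

0.0358 mg/L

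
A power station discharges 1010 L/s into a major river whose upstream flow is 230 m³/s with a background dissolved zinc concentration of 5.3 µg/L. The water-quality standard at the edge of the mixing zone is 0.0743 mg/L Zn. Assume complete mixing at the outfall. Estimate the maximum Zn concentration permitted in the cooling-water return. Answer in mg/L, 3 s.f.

1010 L/s = 1.01 m³/s.
5.3 µg/L = 0.0053 mg/L.
Mass balance: 0.0743·231 = 1.01·Cₑ + 230·0.0053.
Cₑ = (17.16 − 1.219) / 1.01 = 15.79 mg/L.

15.8 mg/L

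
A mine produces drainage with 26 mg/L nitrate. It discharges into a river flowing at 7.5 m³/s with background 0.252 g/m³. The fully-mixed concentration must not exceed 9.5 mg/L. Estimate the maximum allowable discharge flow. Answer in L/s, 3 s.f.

Mass balance at complete mixing: C_std·(Q_w + Q_r) = Q_w·C_e + Q_r·C_b.
Rearranging, Q_w = Q_r·(C_std − C_b)/(C_e − C_std) = 7.5·(9.5 − 0.252) / (26 − 9.5) = 4.204 m³/s.
= 4204 L/s.

4200 L/s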